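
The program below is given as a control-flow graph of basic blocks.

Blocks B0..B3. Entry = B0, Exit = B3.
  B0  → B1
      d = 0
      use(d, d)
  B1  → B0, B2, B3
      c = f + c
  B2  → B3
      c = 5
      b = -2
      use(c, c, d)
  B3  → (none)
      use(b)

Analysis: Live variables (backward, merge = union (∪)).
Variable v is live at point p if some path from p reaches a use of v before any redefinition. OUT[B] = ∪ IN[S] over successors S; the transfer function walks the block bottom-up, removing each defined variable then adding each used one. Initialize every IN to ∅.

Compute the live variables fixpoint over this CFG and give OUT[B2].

Per-block solution:
  B0:  IN={b, c, f}  OUT={b, c, d, f}
  B1:  IN={b, c, d, f}  OUT={b, c, d, f}
  B2:  IN={d}  OUT={b}
  B3:  IN={b}  OUT={}

Merge at B2: OUT[B2] = IN[B3] = {b}

Answer: {b}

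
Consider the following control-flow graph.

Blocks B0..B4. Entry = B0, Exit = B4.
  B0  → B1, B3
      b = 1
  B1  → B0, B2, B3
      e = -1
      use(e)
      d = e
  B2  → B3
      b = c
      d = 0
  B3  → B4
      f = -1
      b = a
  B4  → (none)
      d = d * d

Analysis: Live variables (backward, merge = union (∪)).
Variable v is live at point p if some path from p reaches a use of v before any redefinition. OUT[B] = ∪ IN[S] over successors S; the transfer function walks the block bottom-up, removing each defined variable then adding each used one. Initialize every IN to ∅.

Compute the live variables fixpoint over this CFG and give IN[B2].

Converged values:
  B0:  IN={a, c, d}  OUT={a, c, d}
  B1:  IN={a, c}  OUT={a, c, d}
  B2:  IN={a, c}  OUT={a, d}
  B3:  IN={a, d}  OUT={d}
  B4:  IN={d}  OUT={}

Merge at B2: OUT[B2] = IN[B3] = {a, d}
Applying B2's transfer function to that OUT value gives IN[B2] (row B2 above).

Answer: {a, c}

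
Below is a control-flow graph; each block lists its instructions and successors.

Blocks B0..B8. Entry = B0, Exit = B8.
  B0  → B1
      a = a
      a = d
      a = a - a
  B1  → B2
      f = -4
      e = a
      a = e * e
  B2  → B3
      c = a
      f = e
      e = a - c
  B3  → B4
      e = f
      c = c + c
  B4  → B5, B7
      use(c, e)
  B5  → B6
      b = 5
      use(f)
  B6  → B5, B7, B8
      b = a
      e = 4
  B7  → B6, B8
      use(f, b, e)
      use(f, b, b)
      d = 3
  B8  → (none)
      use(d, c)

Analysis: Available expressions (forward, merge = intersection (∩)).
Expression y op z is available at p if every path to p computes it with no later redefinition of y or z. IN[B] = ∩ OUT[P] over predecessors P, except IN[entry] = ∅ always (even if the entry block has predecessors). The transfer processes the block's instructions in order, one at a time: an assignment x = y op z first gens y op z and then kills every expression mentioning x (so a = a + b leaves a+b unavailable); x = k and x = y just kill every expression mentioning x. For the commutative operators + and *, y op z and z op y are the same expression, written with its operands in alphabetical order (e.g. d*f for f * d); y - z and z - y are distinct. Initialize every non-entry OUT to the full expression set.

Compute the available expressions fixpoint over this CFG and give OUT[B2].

Answer: {a-c}

Working:
Fixpoint table:
  B0:   IN={}   OUT={}
  B1:   IN={}   OUT={e*e}
  B2:   IN={e*e}   OUT={a-c}
  B3:   IN={a-c}   OUT={}
  B4:   IN={}   OUT={}
  B5:   IN={}   OUT={}
  B6:   IN={}   OUT={}
  B7:   IN={}   OUT={}
  B8:   IN={}   OUT={}

Merge at B2: IN[B2] = OUT[B1] = {e*e}
Applying B2's transfer function to that IN value gives OUT[B2] (row B2 above).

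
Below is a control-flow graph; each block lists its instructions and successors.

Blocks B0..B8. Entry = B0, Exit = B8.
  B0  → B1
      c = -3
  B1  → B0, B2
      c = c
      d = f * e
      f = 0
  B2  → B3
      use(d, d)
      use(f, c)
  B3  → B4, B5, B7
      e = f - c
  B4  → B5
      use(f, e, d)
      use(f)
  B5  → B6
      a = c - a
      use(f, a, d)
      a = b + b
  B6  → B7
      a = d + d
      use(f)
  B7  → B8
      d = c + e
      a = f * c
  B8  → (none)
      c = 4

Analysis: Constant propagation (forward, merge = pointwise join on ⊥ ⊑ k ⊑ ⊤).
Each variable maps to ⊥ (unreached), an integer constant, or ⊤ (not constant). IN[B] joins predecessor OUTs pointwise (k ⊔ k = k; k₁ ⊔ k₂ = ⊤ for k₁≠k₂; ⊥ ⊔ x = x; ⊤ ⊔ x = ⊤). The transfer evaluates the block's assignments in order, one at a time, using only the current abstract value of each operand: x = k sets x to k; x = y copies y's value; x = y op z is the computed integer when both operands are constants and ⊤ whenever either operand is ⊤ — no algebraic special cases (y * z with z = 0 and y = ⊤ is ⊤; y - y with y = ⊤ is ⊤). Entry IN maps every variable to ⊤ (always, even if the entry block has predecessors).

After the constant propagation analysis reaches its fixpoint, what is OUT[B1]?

Fixpoint table:
  B0:  IN=(all ⊤)  OUT={c:-3; rest ⊤}
  B1:  IN={c:-3; rest ⊤}  OUT={c:-3, f:0; rest ⊤}
  B2:  IN={c:-3, f:0; rest ⊤}  OUT={c:-3, f:0; rest ⊤}
  B3:  IN={c:-3, f:0; rest ⊤}  OUT={c:-3, e:3, f:0; rest ⊤}
  B4:  IN={c:-3, e:3, f:0; rest ⊤}  OUT={c:-3, e:3, f:0; rest ⊤}
  B5:  IN={c:-3, e:3, f:0; rest ⊤}  OUT={c:-3, e:3, f:0; rest ⊤}
  B6:  IN={c:-3, e:3, f:0; rest ⊤}  OUT={c:-3, e:3, f:0; rest ⊤}
  B7:  IN={c:-3, e:3, f:0; rest ⊤}  OUT={a:0, c:-3, d:0, e:3, f:0; rest ⊤}
  B8:  IN={a:0, c:-3, d:0, e:3, f:0; rest ⊤}  OUT={a:0, c:4, d:0, e:3, f:0; rest ⊤}

Merge at B1: IN[B1] = OUT[B0] = {a: ⊤, b: ⊤, c: -3, d: ⊤, e: ⊤, f: ⊤}
Applying B1's transfer function to that IN value gives OUT[B1] (row B1 above).

Answer: {a: ⊤, b: ⊤, c: -3, d: ⊤, e: ⊤, f: 0}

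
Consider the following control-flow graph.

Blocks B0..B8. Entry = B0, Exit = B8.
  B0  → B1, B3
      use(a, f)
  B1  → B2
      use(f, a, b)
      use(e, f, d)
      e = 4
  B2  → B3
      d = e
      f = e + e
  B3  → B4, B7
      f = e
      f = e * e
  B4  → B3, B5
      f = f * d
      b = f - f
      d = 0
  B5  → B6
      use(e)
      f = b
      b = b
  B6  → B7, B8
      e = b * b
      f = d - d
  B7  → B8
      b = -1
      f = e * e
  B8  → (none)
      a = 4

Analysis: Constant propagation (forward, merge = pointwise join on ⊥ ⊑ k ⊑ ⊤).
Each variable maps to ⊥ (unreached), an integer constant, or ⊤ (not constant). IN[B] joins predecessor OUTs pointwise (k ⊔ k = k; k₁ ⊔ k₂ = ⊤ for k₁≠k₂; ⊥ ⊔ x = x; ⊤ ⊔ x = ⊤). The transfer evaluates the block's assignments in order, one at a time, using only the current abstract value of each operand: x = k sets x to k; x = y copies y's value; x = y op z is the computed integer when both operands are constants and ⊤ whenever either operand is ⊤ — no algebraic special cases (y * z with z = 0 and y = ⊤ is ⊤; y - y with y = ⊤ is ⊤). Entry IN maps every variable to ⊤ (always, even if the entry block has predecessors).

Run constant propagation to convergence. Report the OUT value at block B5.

Answer: {a: ⊤, b: ⊤, c: ⊤, d: 0, e: ⊤, f: ⊤}

Trace:
Per-block solution:
  B0:   IN=(all ⊤)   OUT=(all ⊤)
  B1:   IN=(all ⊤)   OUT={e:4; rest ⊤}
  B2:   IN={e:4; rest ⊤}   OUT={d:4, e:4, f:8; rest ⊤}
  B3:   IN=(all ⊤)   OUT=(all ⊤)
  B4:   IN=(all ⊤)   OUT={d:0; rest ⊤}
  B5:   IN={d:0; rest ⊤}   OUT={d:0; rest ⊤}
  B6:   IN={d:0; rest ⊤}   OUT={d:0, f:0; rest ⊤}
  B7:   IN=(all ⊤)   OUT={b:-1; rest ⊤}
  B8:   IN=(all ⊤)   OUT={a:4; rest ⊤}

Merge at B5: IN[B5] = OUT[B4] = {a: ⊤, b: ⊤, c: ⊤, d: 0, e: ⊤, f: ⊤}
Applying B5's transfer function to that IN value gives OUT[B5] (row B5 above).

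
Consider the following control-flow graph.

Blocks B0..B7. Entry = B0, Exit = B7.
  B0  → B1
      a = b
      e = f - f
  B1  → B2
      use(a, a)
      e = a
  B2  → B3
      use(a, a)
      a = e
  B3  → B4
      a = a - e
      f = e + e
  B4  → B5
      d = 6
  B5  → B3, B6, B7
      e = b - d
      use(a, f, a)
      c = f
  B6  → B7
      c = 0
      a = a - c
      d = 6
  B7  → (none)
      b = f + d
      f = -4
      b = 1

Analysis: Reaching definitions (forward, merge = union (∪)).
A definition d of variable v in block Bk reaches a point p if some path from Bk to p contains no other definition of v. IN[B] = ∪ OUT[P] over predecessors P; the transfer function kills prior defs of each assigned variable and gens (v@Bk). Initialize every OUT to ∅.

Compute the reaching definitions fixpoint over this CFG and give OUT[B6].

Per-block solution:
  B0: | IN={} | OUT={a@B0, e@B0}
  B1: | IN={a@B0, e@B0} | OUT={a@B0, e@B1}
  B2: | IN={a@B0, e@B1} | OUT={a@B2, e@B1}
  B3: | IN={a@B2, a@B3, c@B5, d@B4, e@B1, e@B5, f@B3} | OUT={a@B3, c@B5, d@B4, e@B1, e@B5, f@B3}
  B4: | IN={a@B3, c@B5, d@B4, e@B1, e@B5, f@B3} | OUT={a@B3, c@B5, d@B4, e@B1, e@B5, f@B3}
  B5: | IN={a@B3, c@B5, d@B4, e@B1, e@B5, f@B3} | OUT={a@B3, c@B5, d@B4, e@B5, f@B3}
  B6: | IN={a@B3, c@B5, d@B4, e@B5, f@B3} | OUT={a@B6, c@B6, d@B6, e@B5, f@B3}
  B7: | IN={a@B3, a@B6, c@B5, c@B6, d@B4, d@B6, e@B5, f@B3} | OUT={a@B3, a@B6, b@B7, c@B5, c@B6, d@B4, d@B6, e@B5, f@B7}

Merge at B6: IN[B6] = OUT[B5] = {a@B3, c@B5, d@B4, e@B5, f@B3}
Applying B6's transfer function to that IN value gives OUT[B6] (row B6 above).

Answer: {a@B6, c@B6, d@B6, e@B5, f@B3}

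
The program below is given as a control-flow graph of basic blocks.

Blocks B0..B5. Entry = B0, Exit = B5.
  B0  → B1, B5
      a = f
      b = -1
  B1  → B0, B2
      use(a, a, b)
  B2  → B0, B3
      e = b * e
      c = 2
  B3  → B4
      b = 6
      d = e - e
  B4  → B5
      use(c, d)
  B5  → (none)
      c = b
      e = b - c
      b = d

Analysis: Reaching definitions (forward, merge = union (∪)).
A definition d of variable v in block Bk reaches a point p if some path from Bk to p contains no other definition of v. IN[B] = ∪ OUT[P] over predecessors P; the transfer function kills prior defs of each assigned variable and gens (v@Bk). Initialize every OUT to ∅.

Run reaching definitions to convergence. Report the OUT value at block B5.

Answer: {a@B0, b@B5, c@B5, d@B3, e@B5}

Working:
Per-block solution:
  B0:   IN={a@B0, b@B0, c@B2, e@B2}   OUT={a@B0, b@B0, c@B2, e@B2}
  B1:   IN={a@B0, b@B0, c@B2, e@B2}   OUT={a@B0, b@B0, c@B2, e@B2}
  B2:   IN={a@B0, b@B0, c@B2, e@B2}   OUT={a@B0, b@B0, c@B2, e@B2}
  B3:   IN={a@B0, b@B0, c@B2, e@B2}   OUT={a@B0, b@B3, c@B2, d@B3, e@B2}
  B4:   IN={a@B0, b@B3, c@B2, d@B3, e@B2}   OUT={a@B0, b@B3, c@B2, d@B3, e@B2}
  B5:   IN={a@B0, b@B0, b@B3, c@B2, d@B3, e@B2}   OUT={a@B0, b@B5, c@B5, d@B3, e@B5}

Merge at B5: IN[B5] = OUT[B0] ⊔ OUT[B4] = {a@B0, b@B0, b@B3, c@B2, d@B3, e@B2}
Applying B5's transfer function to that IN value gives OUT[B5] (row B5 above).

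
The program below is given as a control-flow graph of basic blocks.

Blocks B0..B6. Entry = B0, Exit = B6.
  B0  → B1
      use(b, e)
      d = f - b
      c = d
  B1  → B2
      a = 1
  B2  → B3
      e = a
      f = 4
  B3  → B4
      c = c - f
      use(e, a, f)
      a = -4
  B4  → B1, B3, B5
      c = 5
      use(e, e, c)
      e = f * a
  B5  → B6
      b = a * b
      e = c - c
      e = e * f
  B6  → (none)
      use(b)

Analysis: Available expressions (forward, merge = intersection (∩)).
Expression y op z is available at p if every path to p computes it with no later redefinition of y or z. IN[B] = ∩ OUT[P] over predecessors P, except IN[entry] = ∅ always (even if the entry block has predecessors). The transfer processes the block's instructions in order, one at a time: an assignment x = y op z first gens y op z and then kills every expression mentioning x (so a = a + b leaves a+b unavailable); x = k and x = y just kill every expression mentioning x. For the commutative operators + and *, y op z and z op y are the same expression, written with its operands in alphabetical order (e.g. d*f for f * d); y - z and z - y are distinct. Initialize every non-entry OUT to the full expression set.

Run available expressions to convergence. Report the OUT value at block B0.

Answer: {f-b}

Trace:
Converged values:
  B0:   IN={}   OUT={f-b}
  B1:   IN={}   OUT={}
  B2:   IN={}   OUT={}
  B3:   IN={}   OUT={}
  B4:   IN={}   OUT={a*f}
  B5:   IN={a*f}   OUT={a*f, c-c}
  B6:   IN={a*f, c-c}   OUT={a*f, c-c}

B0 is the boundary node: IN[B0] = {}
Applying B0's transfer function to that IN value gives OUT[B0] (row B0 above).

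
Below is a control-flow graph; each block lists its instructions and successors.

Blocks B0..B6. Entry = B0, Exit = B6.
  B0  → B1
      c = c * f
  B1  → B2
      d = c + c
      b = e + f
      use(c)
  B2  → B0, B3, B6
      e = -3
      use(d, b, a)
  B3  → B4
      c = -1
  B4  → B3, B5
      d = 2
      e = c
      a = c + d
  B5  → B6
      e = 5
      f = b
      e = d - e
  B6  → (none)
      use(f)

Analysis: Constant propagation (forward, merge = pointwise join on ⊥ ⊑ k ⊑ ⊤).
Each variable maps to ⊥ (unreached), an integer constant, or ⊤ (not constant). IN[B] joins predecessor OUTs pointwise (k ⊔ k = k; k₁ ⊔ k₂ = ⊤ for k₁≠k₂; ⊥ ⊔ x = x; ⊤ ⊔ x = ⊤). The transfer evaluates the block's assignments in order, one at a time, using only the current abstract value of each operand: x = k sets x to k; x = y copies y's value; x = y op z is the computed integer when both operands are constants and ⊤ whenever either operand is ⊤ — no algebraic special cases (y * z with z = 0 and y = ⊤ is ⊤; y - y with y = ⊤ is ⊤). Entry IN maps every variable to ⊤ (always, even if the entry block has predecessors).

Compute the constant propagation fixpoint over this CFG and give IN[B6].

Fixpoint table:
  B0: | IN=(all ⊤) | OUT=(all ⊤)
  B1: | IN=(all ⊤) | OUT=(all ⊤)
  B2: | IN=(all ⊤) | OUT={e:-3; rest ⊤}
  B3: | IN=(all ⊤) | OUT={c:-1; rest ⊤}
  B4: | IN={c:-1; rest ⊤} | OUT={a:1, c:-1, d:2, e:-1; rest ⊤}
  B5: | IN={a:1, c:-1, d:2, e:-1; rest ⊤} | OUT={a:1, c:-1, d:2, e:-3; rest ⊤}
  B6: | IN={e:-3; rest ⊤} | OUT={e:-3; rest ⊤}

Merge at B6: IN[B6] = OUT[B2] ⊔ OUT[B5] = {a: ⊤, b: ⊤, c: ⊤, d: ⊤, e: -3, f: ⊤}

Answer: {a: ⊤, b: ⊤, c: ⊤, d: ⊤, e: -3, f: ⊤}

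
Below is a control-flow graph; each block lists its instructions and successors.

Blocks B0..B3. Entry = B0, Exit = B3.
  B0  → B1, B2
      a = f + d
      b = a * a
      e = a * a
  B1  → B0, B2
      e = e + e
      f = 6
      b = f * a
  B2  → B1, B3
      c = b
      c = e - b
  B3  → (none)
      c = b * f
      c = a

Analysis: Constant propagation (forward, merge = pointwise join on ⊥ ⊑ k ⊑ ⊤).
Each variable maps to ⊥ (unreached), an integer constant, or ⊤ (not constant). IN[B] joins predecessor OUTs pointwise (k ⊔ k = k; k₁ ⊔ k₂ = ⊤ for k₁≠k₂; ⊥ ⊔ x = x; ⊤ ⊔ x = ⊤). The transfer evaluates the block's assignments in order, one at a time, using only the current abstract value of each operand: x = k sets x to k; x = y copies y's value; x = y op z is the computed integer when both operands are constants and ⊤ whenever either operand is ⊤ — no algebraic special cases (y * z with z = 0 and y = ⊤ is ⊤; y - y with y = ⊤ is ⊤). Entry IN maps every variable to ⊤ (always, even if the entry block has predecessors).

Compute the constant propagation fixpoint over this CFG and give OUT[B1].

Per-block solution:
  B0:   IN=(all ⊤)   OUT=(all ⊤)
  B1:   IN=(all ⊤)   OUT={f:6; rest ⊤}
  B2:   IN=(all ⊤)   OUT=(all ⊤)
  B3:   IN=(all ⊤)   OUT=(all ⊤)

Merge at B1: IN[B1] = OUT[B0] ⊔ OUT[B2] = {a: ⊤, b: ⊤, c: ⊤, d: ⊤, e: ⊤, f: ⊤}
Applying B1's transfer function to that IN value gives OUT[B1] (row B1 above).

Answer: {a: ⊤, b: ⊤, c: ⊤, d: ⊤, e: ⊤, f: 6}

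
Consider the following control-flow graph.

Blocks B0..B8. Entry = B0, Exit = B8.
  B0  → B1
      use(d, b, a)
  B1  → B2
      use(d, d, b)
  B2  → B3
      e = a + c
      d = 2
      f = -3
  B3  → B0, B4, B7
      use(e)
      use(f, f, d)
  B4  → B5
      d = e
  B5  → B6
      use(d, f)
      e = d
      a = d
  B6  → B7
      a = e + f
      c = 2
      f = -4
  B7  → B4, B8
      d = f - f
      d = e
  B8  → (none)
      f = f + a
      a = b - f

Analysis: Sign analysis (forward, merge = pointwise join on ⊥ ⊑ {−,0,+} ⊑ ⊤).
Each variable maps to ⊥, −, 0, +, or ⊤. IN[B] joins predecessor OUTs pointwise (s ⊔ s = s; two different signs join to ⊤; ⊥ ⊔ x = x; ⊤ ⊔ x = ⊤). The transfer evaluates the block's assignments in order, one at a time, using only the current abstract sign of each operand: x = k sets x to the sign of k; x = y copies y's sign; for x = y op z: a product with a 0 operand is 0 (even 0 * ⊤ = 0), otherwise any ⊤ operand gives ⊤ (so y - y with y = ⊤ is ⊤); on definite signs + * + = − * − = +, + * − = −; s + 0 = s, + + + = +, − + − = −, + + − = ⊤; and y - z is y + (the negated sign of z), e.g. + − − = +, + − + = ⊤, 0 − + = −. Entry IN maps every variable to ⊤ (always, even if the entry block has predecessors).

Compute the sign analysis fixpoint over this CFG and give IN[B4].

Answer: {a: ⊤, b: ⊤, c: ⊤, d: ⊤, e: ⊤, f: -}

Working:
Converged values:
  B0:   IN=(all ⊤)   OUT=(all ⊤)
  B1:   IN=(all ⊤)   OUT=(all ⊤)
  B2:   IN=(all ⊤)   OUT={d:+, f:-; rest ⊤}
  B3:   IN={d:+, f:-; rest ⊤}   OUT={d:+, f:-; rest ⊤}
  B4:   IN={f:-; rest ⊤}   OUT={f:-; rest ⊤}
  B5:   IN={f:-; rest ⊤}   OUT={f:-; rest ⊤}
  B6:   IN={f:-; rest ⊤}   OUT={c:+, f:-; rest ⊤}
  B7:   IN={f:-; rest ⊤}   OUT={f:-; rest ⊤}
  B8:   IN={f:-; rest ⊤}   OUT=(all ⊤)

Merge at B4: IN[B4] = OUT[B3] ⊔ OUT[B7] = {a: ⊤, b: ⊤, c: ⊤, d: ⊤, e: ⊤, f: -}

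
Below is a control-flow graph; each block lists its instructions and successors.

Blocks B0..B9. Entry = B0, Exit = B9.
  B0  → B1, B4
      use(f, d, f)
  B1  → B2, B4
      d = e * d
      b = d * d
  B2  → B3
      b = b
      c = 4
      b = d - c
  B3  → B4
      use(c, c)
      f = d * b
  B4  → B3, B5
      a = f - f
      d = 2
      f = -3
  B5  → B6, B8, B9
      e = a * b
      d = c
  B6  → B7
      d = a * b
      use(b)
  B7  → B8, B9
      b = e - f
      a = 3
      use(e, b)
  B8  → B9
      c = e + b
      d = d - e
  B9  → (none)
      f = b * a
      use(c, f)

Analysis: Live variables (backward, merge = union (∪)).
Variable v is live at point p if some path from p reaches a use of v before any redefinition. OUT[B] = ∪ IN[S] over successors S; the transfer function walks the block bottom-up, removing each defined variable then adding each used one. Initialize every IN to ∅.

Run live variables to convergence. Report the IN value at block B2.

Converged values:
  B0:   IN={b, c, d, e, f}   OUT={b, c, d, e, f}
  B1:   IN={c, d, e, f}   OUT={b, c, d, f}
  B2:   IN={b, d}   OUT={b, c, d}
  B3:   IN={b, c, d}   OUT={b, c, f}
  B4:   IN={b, c, f}   OUT={a, b, c, d, f}
  B5:   IN={a, b, c, f}   OUT={a, b, c, d, e, f}
  B6:   IN={a, b, c, e, f}   OUT={c, d, e, f}
  B7:   IN={c, d, e, f}   OUT={a, b, c, d, e}
  B8:   IN={a, b, d, e}   OUT={a, b, c}
  B9:   IN={a, b, c}   OUT={}

Merge at B2: OUT[B2] = IN[B3] = {b, c, d}
Applying B2's transfer function to that OUT value gives IN[B2] (row B2 above).

Answer: {b, d}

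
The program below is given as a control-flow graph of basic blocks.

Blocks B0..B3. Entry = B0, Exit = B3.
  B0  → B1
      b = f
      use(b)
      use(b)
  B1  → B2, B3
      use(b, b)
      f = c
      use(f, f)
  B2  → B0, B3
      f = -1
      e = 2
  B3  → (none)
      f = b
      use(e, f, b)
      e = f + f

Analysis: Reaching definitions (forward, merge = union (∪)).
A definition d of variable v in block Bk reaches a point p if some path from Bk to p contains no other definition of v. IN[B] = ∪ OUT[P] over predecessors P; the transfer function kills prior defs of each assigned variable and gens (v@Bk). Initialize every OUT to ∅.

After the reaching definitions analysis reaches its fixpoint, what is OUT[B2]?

Converged values:
  B0:  IN={b@B0, e@B2, f@B2}  OUT={b@B0, e@B2, f@B2}
  B1:  IN={b@B0, e@B2, f@B2}  OUT={b@B0, e@B2, f@B1}
  B2:  IN={b@B0, e@B2, f@B1}  OUT={b@B0, e@B2, f@B2}
  B3:  IN={b@B0, e@B2, f@B1, f@B2}  OUT={b@B0, e@B3, f@B3}

Merge at B2: IN[B2] = OUT[B1] = {b@B0, e@B2, f@B1}
Applying B2's transfer function to that IN value gives OUT[B2] (row B2 above).

Answer: {b@B0, e@B2, f@B2}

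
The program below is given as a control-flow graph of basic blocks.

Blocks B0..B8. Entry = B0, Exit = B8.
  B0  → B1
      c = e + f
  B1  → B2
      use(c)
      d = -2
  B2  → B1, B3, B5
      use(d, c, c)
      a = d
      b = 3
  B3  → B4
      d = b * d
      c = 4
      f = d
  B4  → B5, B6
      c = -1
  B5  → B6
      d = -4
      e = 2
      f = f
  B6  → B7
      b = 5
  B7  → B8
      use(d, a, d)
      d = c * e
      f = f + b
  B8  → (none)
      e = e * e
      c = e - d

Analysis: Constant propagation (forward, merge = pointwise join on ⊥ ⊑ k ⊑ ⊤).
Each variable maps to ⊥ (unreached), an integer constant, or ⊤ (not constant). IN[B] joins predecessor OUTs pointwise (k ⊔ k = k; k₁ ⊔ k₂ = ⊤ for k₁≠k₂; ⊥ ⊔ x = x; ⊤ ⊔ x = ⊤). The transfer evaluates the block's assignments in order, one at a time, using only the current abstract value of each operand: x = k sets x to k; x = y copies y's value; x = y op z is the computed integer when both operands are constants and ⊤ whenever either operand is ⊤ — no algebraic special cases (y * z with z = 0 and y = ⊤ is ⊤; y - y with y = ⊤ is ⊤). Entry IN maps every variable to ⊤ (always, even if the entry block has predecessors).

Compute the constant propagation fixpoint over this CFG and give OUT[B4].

Answer: {a: -2, b: 3, c: -1, d: -6, e: ⊤, f: -6}

Working:
Converged values:
  B0:  IN=(all ⊤)  OUT=(all ⊤)
  B1:  IN=(all ⊤)  OUT={d:-2; rest ⊤}
  B2:  IN={d:-2; rest ⊤}  OUT={a:-2, b:3, d:-2; rest ⊤}
  B3:  IN={a:-2, b:3, d:-2; rest ⊤}  OUT={a:-2, b:3, c:4, d:-6, f:-6; rest ⊤}
  B4:  IN={a:-2, b:3, c:4, d:-6, f:-6; rest ⊤}  OUT={a:-2, b:3, c:-1, d:-6, f:-6; rest ⊤}
  B5:  IN={a:-2, b:3; rest ⊤}  OUT={a:-2, b:3, d:-4, e:2; rest ⊤}
  B6:  IN={a:-2, b:3; rest ⊤}  OUT={a:-2, b:5; rest ⊤}
  B7:  IN={a:-2, b:5; rest ⊤}  OUT={a:-2, b:5; rest ⊤}
  B8:  IN={a:-2, b:5; rest ⊤}  OUT={a:-2, b:5; rest ⊤}

Merge at B4: IN[B4] = OUT[B3] = {a: -2, b: 3, c: 4, d: -6, e: ⊤, f: -6}
Applying B4's transfer function to that IN value gives OUT[B4] (row B4 above).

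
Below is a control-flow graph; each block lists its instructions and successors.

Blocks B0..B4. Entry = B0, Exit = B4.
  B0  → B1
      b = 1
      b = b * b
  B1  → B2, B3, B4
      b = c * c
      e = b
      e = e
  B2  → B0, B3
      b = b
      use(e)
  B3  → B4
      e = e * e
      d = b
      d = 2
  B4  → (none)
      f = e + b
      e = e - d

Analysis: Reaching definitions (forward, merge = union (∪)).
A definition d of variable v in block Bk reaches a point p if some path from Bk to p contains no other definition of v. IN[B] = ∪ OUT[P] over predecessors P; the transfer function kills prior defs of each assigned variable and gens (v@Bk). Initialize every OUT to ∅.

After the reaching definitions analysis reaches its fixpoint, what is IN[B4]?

Answer: {b@B1, b@B2, d@B3, e@B1, e@B3}

Derivation:
Converged values:
  B0:  IN={b@B2, e@B1}  OUT={b@B0, e@B1}
  B1:  IN={b@B0, e@B1}  OUT={b@B1, e@B1}
  B2:  IN={b@B1, e@B1}  OUT={b@B2, e@B1}
  B3:  IN={b@B1, b@B2, e@B1}  OUT={b@B1, b@B2, d@B3, e@B3}
  B4:  IN={b@B1, b@B2, d@B3, e@B1, e@B3}  OUT={b@B1, b@B2, d@B3, e@B4, f@B4}

Merge at B4: IN[B4] = OUT[B1] ⊔ OUT[B3] = {b@B1, b@B2, d@B3, e@B1, e@B3}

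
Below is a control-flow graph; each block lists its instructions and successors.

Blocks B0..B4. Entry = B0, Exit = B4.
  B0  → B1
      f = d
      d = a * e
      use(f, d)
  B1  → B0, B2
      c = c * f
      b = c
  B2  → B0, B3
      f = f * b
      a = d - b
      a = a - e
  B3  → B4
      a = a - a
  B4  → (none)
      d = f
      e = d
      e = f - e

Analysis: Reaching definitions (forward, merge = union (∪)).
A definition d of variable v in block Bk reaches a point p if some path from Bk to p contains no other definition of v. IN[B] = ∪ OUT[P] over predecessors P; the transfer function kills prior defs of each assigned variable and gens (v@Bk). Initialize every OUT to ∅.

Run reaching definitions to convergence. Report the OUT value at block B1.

Fixpoint table:
  B0:  IN={a@B2, b@B1, c@B1, d@B0, f@B0, f@B2}  OUT={a@B2, b@B1, c@B1, d@B0, f@B0}
  B1:  IN={a@B2, b@B1, c@B1, d@B0, f@B0}  OUT={a@B2, b@B1, c@B1, d@B0, f@B0}
  B2:  IN={a@B2, b@B1, c@B1, d@B0, f@B0}  OUT={a@B2, b@B1, c@B1, d@B0, f@B2}
  B3:  IN={a@B2, b@B1, c@B1, d@B0, f@B2}  OUT={a@B3, b@B1, c@B1, d@B0, f@B2}
  B4:  IN={a@B3, b@B1, c@B1, d@B0, f@B2}  OUT={a@B3, b@B1, c@B1, d@B4, e@B4, f@B2}

Merge at B1: IN[B1] = OUT[B0] = {a@B2, b@B1, c@B1, d@B0, f@B0}
Applying B1's transfer function to that IN value gives OUT[B1] (row B1 above).

Answer: {a@B2, b@B1, c@B1, d@B0, f@B0}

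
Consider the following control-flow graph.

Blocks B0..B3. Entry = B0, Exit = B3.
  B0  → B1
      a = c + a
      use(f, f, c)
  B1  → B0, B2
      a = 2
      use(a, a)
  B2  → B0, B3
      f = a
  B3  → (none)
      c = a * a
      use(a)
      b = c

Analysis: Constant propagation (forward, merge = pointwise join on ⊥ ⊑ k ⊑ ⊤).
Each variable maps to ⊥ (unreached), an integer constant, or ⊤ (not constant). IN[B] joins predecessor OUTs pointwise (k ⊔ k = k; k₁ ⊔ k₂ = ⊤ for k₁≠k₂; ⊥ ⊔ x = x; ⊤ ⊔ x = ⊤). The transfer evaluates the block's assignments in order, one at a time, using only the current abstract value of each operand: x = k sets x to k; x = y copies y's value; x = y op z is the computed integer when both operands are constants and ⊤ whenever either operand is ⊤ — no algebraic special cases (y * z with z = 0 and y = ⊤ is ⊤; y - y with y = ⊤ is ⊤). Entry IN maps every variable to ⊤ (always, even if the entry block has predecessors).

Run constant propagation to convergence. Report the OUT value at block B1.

Per-block solution:
  B0:  IN=(all ⊤)  OUT=(all ⊤)
  B1:  IN=(all ⊤)  OUT={a:2; rest ⊤}
  B2:  IN={a:2; rest ⊤}  OUT={a:2, f:2; rest ⊤}
  B3:  IN={a:2, f:2; rest ⊤}  OUT={a:2, b:4, c:4, f:2; rest ⊤}

Merge at B1: IN[B1] = OUT[B0] = {a: ⊤, b: ⊤, c: ⊤, d: ⊤, e: ⊤, f: ⊤}
Applying B1's transfer function to that IN value gives OUT[B1] (row B1 above).

Answer: {a: 2, b: ⊤, c: ⊤, d: ⊤, e: ⊤, f: ⊤}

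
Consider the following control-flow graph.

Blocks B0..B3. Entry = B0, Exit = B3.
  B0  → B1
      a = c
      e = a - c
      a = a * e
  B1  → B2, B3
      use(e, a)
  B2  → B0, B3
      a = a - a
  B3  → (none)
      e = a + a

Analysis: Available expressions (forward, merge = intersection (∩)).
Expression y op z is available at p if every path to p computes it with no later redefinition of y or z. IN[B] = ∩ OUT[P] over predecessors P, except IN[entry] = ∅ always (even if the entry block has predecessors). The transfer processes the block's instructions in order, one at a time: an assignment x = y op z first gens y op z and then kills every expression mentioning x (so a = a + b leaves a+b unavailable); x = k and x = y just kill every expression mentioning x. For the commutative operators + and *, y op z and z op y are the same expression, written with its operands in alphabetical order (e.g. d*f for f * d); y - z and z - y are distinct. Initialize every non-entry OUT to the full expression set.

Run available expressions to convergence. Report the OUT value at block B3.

Converged values:
  B0:  IN={}  OUT={}
  B1:  IN={}  OUT={}
  B2:  IN={}  OUT={}
  B3:  IN={}  OUT={a+a}

Merge at B3: IN[B3] = OUT[B1] ∩ OUT[B2] = {}
Applying B3's transfer function to that IN value gives OUT[B3] (row B3 above).

Answer: {a+a}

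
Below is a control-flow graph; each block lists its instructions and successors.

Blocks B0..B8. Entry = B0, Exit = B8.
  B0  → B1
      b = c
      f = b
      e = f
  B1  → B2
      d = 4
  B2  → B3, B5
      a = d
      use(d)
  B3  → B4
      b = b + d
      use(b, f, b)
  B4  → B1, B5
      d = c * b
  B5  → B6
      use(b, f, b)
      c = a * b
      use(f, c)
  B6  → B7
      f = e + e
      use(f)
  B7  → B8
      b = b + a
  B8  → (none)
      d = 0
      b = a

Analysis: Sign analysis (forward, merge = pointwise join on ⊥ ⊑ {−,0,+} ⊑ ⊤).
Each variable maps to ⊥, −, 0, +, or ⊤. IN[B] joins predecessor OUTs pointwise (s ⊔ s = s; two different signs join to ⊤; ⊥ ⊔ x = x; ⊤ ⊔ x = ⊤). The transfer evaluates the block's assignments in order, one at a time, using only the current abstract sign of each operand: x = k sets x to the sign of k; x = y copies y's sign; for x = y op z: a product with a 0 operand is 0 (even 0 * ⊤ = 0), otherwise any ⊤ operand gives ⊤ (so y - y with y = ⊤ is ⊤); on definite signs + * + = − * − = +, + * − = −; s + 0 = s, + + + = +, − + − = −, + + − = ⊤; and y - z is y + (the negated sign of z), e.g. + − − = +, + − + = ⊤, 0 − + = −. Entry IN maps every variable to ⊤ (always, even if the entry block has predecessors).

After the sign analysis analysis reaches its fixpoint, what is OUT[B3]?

Fixpoint table:
  B0:   IN=(all ⊤)   OUT=(all ⊤)
  B1:   IN=(all ⊤)   OUT={d:+; rest ⊤}
  B2:   IN={d:+; rest ⊤}   OUT={a:+, d:+; rest ⊤}
  B3:   IN={a:+, d:+; rest ⊤}   OUT={a:+, d:+; rest ⊤}
  B4:   IN={a:+, d:+; rest ⊤}   OUT={a:+; rest ⊤}
  B5:   IN={a:+; rest ⊤}   OUT={a:+; rest ⊤}
  B6:   IN={a:+; rest ⊤}   OUT={a:+; rest ⊤}
  B7:   IN={a:+; rest ⊤}   OUT={a:+; rest ⊤}
  B8:   IN={a:+; rest ⊤}   OUT={a:+, b:+, d:0; rest ⊤}

Merge at B3: IN[B3] = OUT[B2] = {a: +, b: ⊤, c: ⊤, d: +, e: ⊤, f: ⊤}
Applying B3's transfer function to that IN value gives OUT[B3] (row B3 above).

Answer: {a: +, b: ⊤, c: ⊤, d: +, e: ⊤, f: ⊤}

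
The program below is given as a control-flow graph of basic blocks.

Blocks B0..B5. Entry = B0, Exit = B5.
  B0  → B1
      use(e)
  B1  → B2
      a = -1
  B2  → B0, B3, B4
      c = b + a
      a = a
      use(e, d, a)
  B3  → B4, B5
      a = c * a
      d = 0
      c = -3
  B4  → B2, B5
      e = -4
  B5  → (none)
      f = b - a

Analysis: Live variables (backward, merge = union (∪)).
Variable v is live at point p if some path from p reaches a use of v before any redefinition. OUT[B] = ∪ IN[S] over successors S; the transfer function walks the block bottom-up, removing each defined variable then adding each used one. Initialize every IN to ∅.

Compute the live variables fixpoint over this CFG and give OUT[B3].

Answer: {a, b, d}

Trace:
Per-block solution:
  B0: | IN={b, d, e} | OUT={b, d, e}
  B1: | IN={b, d, e} | OUT={a, b, d, e}
  B2: | IN={a, b, d, e} | OUT={a, b, c, d, e}
  B3: | IN={a, b, c} | OUT={a, b, d}
  B4: | IN={a, b, d} | OUT={a, b, d, e}
  B5: | IN={a, b} | OUT={}

Merge at B3: OUT[B3] = IN[B4] ⊔ IN[B5] = {a, b, d}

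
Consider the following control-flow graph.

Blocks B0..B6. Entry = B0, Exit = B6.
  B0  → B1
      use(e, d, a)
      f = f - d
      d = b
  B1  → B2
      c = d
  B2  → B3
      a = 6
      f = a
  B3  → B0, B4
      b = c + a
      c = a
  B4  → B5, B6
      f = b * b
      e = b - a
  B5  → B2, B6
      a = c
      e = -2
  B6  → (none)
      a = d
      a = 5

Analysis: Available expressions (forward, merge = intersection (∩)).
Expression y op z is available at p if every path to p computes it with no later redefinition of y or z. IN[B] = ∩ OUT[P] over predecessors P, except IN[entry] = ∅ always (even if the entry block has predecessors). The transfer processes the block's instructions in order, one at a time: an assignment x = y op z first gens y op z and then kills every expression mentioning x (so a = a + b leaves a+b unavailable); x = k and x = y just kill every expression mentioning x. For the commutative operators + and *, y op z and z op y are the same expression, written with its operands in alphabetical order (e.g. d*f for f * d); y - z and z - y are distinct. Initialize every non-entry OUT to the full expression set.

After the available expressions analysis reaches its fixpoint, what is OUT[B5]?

Answer: {b*b}

Derivation:
Per-block solution:
  B0:   IN={}   OUT={}
  B1:   IN={}   OUT={}
  B2:   IN={}   OUT={}
  B3:   IN={}   OUT={}
  B4:   IN={}   OUT={b*b, b-a}
  B5:   IN={b*b, b-a}   OUT={b*b}
  B6:   IN={b*b}   OUT={b*b}

Merge at B5: IN[B5] = OUT[B4] = {b*b, b-a}
Applying B5's transfer function to that IN value gives OUT[B5] (row B5 above).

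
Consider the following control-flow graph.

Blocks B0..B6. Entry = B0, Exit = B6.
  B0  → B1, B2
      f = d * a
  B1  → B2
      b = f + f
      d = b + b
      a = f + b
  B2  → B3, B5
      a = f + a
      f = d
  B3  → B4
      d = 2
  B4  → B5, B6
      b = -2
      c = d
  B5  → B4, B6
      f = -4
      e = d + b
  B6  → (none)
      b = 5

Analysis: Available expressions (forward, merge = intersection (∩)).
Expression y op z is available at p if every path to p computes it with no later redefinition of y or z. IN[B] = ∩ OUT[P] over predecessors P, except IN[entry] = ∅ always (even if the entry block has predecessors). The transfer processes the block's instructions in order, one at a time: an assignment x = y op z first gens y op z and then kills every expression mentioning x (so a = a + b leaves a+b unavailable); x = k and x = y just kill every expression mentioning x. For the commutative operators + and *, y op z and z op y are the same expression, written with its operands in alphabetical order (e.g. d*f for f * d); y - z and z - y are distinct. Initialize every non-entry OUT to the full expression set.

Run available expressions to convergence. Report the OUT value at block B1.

Answer: {b+b, b+f, f+f}

Trace:
Fixpoint table:
  B0:   IN={}   OUT={a*d}
  B1:   IN={a*d}   OUT={b+b, b+f, f+f}
  B2:   IN={}   OUT={}
  B3:   IN={}   OUT={}
  B4:   IN={}   OUT={}
  B5:   IN={}   OUT={b+d}
  B6:   IN={}   OUT={}

Merge at B1: IN[B1] = OUT[B0] = {a*d}
Applying B1's transfer function to that IN value gives OUT[B1] (row B1 above).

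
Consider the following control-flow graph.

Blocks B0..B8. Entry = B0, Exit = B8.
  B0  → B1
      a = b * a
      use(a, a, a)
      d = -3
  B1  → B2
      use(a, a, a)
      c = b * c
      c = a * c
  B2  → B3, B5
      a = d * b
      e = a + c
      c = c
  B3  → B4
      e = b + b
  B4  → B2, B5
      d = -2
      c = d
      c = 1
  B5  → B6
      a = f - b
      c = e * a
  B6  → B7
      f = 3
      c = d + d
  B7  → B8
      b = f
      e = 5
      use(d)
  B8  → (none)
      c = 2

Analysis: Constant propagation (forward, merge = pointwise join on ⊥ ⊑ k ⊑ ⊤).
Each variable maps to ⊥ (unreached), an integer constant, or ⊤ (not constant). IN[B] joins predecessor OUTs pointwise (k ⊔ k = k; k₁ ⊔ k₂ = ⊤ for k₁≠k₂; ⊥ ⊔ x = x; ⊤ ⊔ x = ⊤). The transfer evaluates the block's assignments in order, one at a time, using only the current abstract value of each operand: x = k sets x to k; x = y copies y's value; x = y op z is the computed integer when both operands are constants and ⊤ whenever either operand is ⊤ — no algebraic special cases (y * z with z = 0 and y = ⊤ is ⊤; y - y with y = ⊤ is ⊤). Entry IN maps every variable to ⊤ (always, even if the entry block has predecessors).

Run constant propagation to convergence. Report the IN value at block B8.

Converged values:
  B0: | IN=(all ⊤) | OUT={d:-3; rest ⊤}
  B1: | IN={d:-3; rest ⊤} | OUT={d:-3; rest ⊤}
  B2: | IN=(all ⊤) | OUT=(all ⊤)
  B3: | IN=(all ⊤) | OUT=(all ⊤)
  B4: | IN=(all ⊤) | OUT={c:1, d:-2; rest ⊤}
  B5: | IN=(all ⊤) | OUT=(all ⊤)
  B6: | IN=(all ⊤) | OUT={f:3; rest ⊤}
  B7: | IN={f:3; rest ⊤} | OUT={b:3, e:5, f:3; rest ⊤}
  B8: | IN={b:3, e:5, f:3; rest ⊤} | OUT={b:3, c:2, e:5, f:3; rest ⊤}

Merge at B8: IN[B8] = OUT[B7] = {a: ⊤, b: 3, c: ⊤, d: ⊤, e: 5, f: 3}

Answer: {a: ⊤, b: 3, c: ⊤, d: ⊤, e: 5, f: 3}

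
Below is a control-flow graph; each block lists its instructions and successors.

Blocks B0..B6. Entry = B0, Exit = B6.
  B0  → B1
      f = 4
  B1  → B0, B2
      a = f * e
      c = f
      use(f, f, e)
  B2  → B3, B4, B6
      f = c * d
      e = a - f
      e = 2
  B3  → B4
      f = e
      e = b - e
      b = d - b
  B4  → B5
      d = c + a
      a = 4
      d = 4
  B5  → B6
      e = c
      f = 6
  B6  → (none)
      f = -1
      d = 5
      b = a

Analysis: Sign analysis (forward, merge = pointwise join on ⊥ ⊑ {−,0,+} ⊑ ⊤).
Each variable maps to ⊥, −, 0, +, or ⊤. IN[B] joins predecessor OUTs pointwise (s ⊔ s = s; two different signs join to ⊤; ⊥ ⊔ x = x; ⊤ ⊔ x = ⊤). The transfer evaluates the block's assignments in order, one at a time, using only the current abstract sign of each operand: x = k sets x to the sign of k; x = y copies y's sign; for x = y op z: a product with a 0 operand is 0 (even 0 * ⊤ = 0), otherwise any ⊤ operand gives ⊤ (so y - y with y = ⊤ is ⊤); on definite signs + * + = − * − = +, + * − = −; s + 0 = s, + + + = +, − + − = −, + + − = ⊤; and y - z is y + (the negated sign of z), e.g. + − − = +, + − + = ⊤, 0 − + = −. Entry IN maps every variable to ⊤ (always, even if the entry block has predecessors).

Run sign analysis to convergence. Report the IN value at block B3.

Answer: {a: ⊤, b: ⊤, c: +, d: ⊤, e: +, f: ⊤}

Trace:
Per-block solution:
  B0: | IN=(all ⊤) | OUT={f:+; rest ⊤}
  B1: | IN={f:+; rest ⊤} | OUT={c:+, f:+; rest ⊤}
  B2: | IN={c:+, f:+; rest ⊤} | OUT={c:+, e:+; rest ⊤}
  B3: | IN={c:+, e:+; rest ⊤} | OUT={c:+, f:+; rest ⊤}
  B4: | IN={c:+; rest ⊤} | OUT={a:+, c:+, d:+; rest ⊤}
  B5: | IN={a:+, c:+, d:+; rest ⊤} | OUT={a:+, c:+, d:+, e:+, f:+; rest ⊤}
  B6: | IN={c:+, e:+; rest ⊤} | OUT={c:+, d:+, e:+, f:-; rest ⊤}

Merge at B3: IN[B3] = OUT[B2] = {a: ⊤, b: ⊤, c: +, d: ⊤, e: +, f: ⊤}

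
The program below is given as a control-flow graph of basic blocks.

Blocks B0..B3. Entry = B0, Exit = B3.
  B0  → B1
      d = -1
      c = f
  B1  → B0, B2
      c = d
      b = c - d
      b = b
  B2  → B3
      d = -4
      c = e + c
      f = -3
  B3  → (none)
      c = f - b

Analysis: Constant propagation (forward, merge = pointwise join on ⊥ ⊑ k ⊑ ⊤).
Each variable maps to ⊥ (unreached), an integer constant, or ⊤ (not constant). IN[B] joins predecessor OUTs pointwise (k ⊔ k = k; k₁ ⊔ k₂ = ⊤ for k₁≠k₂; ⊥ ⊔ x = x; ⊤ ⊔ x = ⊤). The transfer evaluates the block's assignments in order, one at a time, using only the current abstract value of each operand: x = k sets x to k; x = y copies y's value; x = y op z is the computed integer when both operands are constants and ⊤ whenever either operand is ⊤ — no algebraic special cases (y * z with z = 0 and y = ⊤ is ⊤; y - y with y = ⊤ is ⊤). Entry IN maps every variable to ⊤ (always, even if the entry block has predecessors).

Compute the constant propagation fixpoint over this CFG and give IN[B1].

Answer: {a: ⊤, b: ⊤, c: ⊤, d: -1, e: ⊤, f: ⊤}

Trace:
Fixpoint table:
  B0:  IN=(all ⊤)  OUT={d:-1; rest ⊤}
  B1:  IN={d:-1; rest ⊤}  OUT={b:0, c:-1, d:-1; rest ⊤}
  B2:  IN={b:0, c:-1, d:-1; rest ⊤}  OUT={b:0, d:-4, f:-3; rest ⊤}
  B3:  IN={b:0, d:-4, f:-3; rest ⊤}  OUT={b:0, c:-3, d:-4, f:-3; rest ⊤}

Merge at B1: IN[B1] = OUT[B0] = {a: ⊤, b: ⊤, c: ⊤, d: -1, e: ⊤, f: ⊤}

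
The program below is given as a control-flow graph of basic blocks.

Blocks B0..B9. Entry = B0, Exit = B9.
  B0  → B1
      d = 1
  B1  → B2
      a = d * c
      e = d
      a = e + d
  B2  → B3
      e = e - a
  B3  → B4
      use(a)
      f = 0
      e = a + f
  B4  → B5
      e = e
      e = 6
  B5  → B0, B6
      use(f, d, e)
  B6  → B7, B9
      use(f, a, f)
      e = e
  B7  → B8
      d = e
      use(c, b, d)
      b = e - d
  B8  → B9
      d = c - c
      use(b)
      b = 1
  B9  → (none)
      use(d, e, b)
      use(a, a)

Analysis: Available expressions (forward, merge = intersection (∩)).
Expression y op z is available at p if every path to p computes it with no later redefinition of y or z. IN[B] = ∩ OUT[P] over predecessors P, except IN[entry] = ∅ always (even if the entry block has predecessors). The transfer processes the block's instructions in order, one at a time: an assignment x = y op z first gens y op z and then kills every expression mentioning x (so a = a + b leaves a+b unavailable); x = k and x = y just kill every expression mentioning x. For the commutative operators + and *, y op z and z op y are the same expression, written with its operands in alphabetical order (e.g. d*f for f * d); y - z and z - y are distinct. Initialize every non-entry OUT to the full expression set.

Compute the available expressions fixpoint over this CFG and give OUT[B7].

Fixpoint table:
  B0: | IN={} | OUT={}
  B1: | IN={} | OUT={c*d, d+e}
  B2: | IN={c*d, d+e} | OUT={c*d}
  B3: | IN={c*d} | OUT={a+f, c*d}
  B4: | IN={a+f, c*d} | OUT={a+f, c*d}
  B5: | IN={a+f, c*d} | OUT={a+f, c*d}
  B6: | IN={a+f, c*d} | OUT={a+f, c*d}
  B7: | IN={a+f, c*d} | OUT={a+f, e-d}
  B8: | IN={a+f, e-d} | OUT={a+f, c-c}
  B9: | IN={a+f} | OUT={a+f}

Merge at B7: IN[B7] = OUT[B6] = {a+f, c*d}
Applying B7's transfer function to that IN value gives OUT[B7] (row B7 above).

Answer: {a+f, e-d}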